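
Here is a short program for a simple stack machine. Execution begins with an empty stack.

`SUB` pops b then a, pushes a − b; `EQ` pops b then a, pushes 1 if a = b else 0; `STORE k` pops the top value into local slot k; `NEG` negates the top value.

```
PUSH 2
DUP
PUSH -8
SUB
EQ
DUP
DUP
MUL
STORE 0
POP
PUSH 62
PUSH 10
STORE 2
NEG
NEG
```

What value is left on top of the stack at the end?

62

PUSH 2   [2]
DUP      [2, 2]
PUSH -8  [2, 2, -8]
SUB      [2, 10]
EQ       [0]
DUP      [0, 0]
DUP      [0, 0, 0]
MUL      [0, 0]
STORE 0  [0]
POP      []
PUSH 62  [62]
PUSH 10  [62, 10]
STORE 2  [62]
NEG      [-62]
NEG      [62]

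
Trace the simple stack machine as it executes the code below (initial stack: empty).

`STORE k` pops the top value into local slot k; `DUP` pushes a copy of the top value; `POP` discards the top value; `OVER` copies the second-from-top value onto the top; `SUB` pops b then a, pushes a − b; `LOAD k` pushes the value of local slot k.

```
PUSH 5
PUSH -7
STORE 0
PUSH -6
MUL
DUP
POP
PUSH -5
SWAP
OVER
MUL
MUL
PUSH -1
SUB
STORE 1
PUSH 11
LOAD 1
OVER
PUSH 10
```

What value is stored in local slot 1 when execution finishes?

PUSH 5   [5]
PUSH -7  [5, -7]
STORE 0  [5]
PUSH -6  [5, -6]
MUL      [-30]
DUP      [-30, -30]
POP      [-30]
PUSH -5  [-30, -5]
SWAP     [-5, -30]
OVER     [-5, -30, -5]
MUL      [-5, 150]
MUL      [-750]
PUSH -1  [-750, -1]
SUB      [-749]
STORE 1  []
PUSH 11  [11]
LOAD 1   [11, -749]
OVER     [11, -749, 11]
PUSH 10  [11, -749, 11, 10]

-749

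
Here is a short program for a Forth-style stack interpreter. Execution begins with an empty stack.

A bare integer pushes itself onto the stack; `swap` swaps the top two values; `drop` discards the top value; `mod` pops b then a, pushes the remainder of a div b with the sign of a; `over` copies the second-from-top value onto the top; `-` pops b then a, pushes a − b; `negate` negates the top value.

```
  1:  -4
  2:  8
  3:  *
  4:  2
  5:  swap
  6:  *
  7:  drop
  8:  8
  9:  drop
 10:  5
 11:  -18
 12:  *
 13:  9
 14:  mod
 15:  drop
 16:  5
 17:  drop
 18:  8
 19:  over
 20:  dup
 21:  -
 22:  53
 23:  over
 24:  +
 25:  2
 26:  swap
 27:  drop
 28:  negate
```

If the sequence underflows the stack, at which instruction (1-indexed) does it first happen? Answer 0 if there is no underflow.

-4   -> [-4]
8    -> [-4, 8]
*    -> [-32]
2    -> [-32, 2]
swap -> [2, -32]
*    -> [-64]
drop -> []
8    -> [8]
drop -> []
5    -> [5]
-18  -> [5, -18]
*    -> [-90]
9    -> [-90, 9]
mod  -> [0]
drop -> []
5    -> [5]
drop -> []
8    -> [8]
over  — needs 2 operands, stack has 1 → underflow

19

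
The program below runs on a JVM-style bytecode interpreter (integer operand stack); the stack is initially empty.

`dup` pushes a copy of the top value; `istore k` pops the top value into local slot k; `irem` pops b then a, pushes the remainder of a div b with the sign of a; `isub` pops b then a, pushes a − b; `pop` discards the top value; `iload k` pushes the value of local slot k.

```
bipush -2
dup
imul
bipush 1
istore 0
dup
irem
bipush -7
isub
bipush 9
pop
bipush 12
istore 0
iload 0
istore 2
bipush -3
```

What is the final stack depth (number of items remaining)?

2

bipush -2 → [-2]
dup       → [-2, -2]
imul      → [4]
bipush 1  → [4, 1]
istore 0  → [4]
dup       → [4, 4]
irem      → [0]
bipush -7 → [0, -7]
isub      → [7]
bipush 9  → [7, 9]
pop       → [7]
bipush 12 → [7, 12]
istore 0  → [7]
iload 0   → [7, 12]
istore 2  → [7]
bipush -3 → [7, -3]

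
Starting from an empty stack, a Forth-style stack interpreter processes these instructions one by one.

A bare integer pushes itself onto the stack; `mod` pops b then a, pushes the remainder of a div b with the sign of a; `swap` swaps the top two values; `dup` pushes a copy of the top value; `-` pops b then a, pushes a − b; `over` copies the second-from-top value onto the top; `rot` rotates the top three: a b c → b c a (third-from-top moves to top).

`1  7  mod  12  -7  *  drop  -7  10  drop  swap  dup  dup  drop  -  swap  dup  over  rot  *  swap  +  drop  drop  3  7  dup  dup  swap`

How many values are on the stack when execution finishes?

1    : 1
7    : 1 7
mod  : 1
12   : 1 12
-7   : 1 12 -7
*    : 1 -84
drop : 1
-7   : 1 -7
10   : 1 -7 10
drop : 1 -7
swap : -7 1
dup  : -7 1 1
dup  : -7 1 1 1
drop : -7 1 1
-    : -7 0
swap : 0 -7
dup  : 0 -7 -7
over : 0 -7 -7 -7
rot  : 0 -7 -7 -7
*    : 0 -7 49
swap : 0 49 -7
+    : 0 42
drop : 0
drop : (empty)
3    : 3
7    : 3 7
dup  : 3 7 7
dup  : 3 7 7 7
swap : 3 7 7 7

4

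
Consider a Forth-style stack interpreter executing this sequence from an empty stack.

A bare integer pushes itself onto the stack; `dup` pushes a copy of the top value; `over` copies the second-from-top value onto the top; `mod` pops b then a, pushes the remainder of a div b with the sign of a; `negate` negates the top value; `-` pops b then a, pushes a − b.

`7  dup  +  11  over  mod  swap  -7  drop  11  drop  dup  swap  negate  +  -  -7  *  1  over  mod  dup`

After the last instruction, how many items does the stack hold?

7      : [7]
dup    : [7, 7]
+      : [14]
11     : [14, 11]
over   : [14, 11, 14]
mod    : [14, 11]
swap   : [11, 14]
-7     : [11, 14, -7]
drop   : [11, 14]
11     : [11, 14, 11]
drop   : [11, 14]
dup    : [11, 14, 14]
swap   : [11, 14, 14]
negate : [11, 14, -14]
+      : [11, 0]
-      : [11]
-7     : [11, -7]
*      : [-77]
1      : [-77, 1]
over   : [-77, 1, -77]
mod    : [-77, 1]
dup    : [-77, 1, 1]

3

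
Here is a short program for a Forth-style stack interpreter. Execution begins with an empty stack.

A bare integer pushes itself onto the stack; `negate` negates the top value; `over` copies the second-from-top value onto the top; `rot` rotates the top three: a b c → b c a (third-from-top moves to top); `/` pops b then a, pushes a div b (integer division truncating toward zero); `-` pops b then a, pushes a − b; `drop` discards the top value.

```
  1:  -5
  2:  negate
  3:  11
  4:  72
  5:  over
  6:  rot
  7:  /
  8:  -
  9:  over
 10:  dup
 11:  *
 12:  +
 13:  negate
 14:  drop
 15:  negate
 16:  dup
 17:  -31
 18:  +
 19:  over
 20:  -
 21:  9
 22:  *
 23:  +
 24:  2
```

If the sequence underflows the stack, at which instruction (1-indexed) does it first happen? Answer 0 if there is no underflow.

-5     → [-5]
negate → [5]
11     → [5, 11]
72     → [5, 11, 72]
over   → [5, 11, 72, 11]
rot    → [5, 72, 11, 11]
/      → [5, 72, 1]
-      → [5, 71]
over   → [5, 71, 5]
dup    → [5, 71, 5, 5]
*      → [5, 71, 25]
+      → [5, 96]
negate → [5, -96]
drop   → [5]
negate → [-5]
dup    → [-5, -5]
-31    → [-5, -5, -31]
+      → [-5, -36]
over   → [-5, -36, -5]
-      → [-5, -31]
9      → [-5, -31, 9]
*      → [-5, -279]
+      → [-284]
2      → [-284, 2]

0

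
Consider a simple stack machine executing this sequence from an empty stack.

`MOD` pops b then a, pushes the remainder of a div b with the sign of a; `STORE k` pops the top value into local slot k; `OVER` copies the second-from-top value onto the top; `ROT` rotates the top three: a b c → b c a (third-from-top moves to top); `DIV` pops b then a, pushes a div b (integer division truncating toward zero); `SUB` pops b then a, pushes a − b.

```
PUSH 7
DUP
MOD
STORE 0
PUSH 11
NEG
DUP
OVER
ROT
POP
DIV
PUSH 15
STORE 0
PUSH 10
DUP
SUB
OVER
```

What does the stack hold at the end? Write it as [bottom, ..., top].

[1, 0, 1]

PUSH 7  -> [7]
DUP     -> [7, 7]
MOD     -> [0]
STORE 0 -> []
PUSH 11 -> [11]
NEG     -> [-11]
DUP     -> [-11, -11]
OVER    -> [-11, -11, -11]
ROT     -> [-11, -11, -11]
POP     -> [-11, -11]
DIV     -> [1]
PUSH 15 -> [1, 15]
STORE 0 -> [1]
PUSH 10 -> [1, 10]
DUP     -> [1, 10, 10]
SUB     -> [1, 0]
OVER    -> [1, 0, 1]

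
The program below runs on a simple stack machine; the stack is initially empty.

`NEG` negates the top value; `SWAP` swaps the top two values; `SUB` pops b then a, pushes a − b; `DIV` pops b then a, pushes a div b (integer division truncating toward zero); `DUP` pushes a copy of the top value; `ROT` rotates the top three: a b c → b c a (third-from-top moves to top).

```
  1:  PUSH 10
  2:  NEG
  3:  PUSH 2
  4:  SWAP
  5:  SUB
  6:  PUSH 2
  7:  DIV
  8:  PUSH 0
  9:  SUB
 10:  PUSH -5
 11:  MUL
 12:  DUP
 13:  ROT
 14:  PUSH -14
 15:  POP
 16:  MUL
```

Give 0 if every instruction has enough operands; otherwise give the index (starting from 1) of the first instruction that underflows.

PUSH 10 -> [10]
NEG     -> [-10]
PUSH 2  -> [-10, 2]
SWAP    -> [2, -10]
SUB     -> [12]
PUSH 2  -> [12, 2]
DIV     -> [6]
PUSH 0  -> [6, 0]
SUB     -> [6]
PUSH -5 -> [6, -5]
MUL     -> [-30]
DUP     -> [-30, -30]
ROT  — needs 3 operands, stack has 2 → underflow

13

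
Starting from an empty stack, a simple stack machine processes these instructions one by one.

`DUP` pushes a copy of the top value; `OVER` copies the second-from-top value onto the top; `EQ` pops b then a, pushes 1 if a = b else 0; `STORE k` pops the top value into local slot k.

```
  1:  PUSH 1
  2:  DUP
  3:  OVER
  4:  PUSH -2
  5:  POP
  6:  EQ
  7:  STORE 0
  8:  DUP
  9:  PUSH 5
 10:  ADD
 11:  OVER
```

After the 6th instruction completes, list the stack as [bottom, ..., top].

[1, 1]

PUSH 1   1
DUP      1 1
OVER     1 1 1
PUSH -2  1 1 1 -2
POP      1 1 1
EQ       1 1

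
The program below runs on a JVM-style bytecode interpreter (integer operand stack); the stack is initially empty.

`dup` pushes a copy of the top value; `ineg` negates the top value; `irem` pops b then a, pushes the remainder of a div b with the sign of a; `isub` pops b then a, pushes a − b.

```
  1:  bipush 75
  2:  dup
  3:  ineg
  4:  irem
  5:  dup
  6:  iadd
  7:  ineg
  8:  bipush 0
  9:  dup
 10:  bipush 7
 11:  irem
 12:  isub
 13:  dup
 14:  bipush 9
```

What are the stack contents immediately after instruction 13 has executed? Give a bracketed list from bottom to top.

[0, 0, 0]

bipush 75 -> 75
dup       -> 75 75
ineg      -> 75 -75
irem      -> 0
dup       -> 0 0
iadd      -> 0
ineg      -> 0
bipush 0  -> 0 0
dup       -> 0 0 0
bipush 7  -> 0 0 0 7
irem      -> 0 0 0
isub      -> 0 0
dup       -> 0 0 0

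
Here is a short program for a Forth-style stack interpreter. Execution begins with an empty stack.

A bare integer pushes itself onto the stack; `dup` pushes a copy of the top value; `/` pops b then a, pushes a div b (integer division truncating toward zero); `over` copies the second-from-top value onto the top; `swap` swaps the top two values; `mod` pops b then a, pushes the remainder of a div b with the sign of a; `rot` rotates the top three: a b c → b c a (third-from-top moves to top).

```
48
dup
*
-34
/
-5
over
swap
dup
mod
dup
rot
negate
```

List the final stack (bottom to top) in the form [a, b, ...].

48     -> 48
dup    -> 48 48
*      -> 2304
-34    -> 2304 -34
/      -> -67
-5     -> -67 -5
over   -> -67 -5 -67
swap   -> -67 -67 -5
dup    -> -67 -67 -5 -5
mod    -> -67 -67 0
dup    -> -67 -67 0 0
rot    -> -67 0 0 -67
negate -> -67 0 0 67

[-67, 0, 0, 67]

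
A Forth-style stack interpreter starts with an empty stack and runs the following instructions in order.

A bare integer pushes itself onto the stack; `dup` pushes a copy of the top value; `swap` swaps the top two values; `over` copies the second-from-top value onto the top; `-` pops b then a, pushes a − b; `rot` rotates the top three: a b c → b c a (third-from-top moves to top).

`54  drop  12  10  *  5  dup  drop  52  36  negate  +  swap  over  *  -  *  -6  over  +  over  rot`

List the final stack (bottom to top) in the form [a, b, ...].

54      54
drop    (empty)
12      12
10      12 10
*       120
5       120 5
dup     120 5 5
drop    120 5
52      120 5 52
36      120 5 52 36
negate  120 5 52 -36
+       120 5 16
swap    120 16 5
over    120 16 5 16
*       120 16 80
-       120 -64
*       -7680
-6      -7680 -6
over    -7680 -6 -7680
+       -7680 -7686
over    -7680 -7686 -7680
rot     -7686 -7680 -7680

[-7686, -7680, -7680]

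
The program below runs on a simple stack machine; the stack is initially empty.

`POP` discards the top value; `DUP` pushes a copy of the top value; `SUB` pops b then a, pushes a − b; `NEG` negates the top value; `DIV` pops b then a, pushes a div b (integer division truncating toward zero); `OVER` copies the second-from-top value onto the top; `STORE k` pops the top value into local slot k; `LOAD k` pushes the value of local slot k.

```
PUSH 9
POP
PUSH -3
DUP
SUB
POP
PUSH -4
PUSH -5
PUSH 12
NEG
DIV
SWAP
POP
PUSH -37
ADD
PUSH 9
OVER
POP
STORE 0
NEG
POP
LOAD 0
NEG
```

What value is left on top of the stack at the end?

-9

PUSH 9   → 9
POP      → (empty)
PUSH -3  → -3
DUP      → -3 -3
SUB      → 0
POP      → (empty)
PUSH -4  → -4
PUSH -5  → -4 -5
PUSH 12  → -4 -5 12
NEG      → -4 -5 -12
DIV      → -4 0
SWAP     → 0 -4
POP      → 0
PUSH -37 → 0 -37
ADD      → -37
PUSH 9   → -37 9
OVER     → -37 9 -37
POP      → -37 9
STORE 0  → -37
NEG      → 37
POP      → (empty)
LOAD 0   → 9
NEG      → -9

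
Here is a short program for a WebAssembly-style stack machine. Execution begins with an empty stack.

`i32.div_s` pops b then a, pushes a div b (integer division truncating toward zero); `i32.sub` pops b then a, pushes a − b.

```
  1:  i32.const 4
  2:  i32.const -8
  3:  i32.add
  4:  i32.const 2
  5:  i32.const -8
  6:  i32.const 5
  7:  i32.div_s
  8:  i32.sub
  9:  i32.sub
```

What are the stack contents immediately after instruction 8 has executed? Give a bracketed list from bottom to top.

i32.const 4  -> [4]
i32.const -8 -> [4, -8]
i32.add      -> [-4]
i32.const 2  -> [-4, 2]
i32.const -8 -> [-4, 2, -8]
i32.const 5  -> [-4, 2, -8, 5]
i32.div_s    -> [-4, 2, -1]
i32.sub      -> [-4, 3]

[-4, 3]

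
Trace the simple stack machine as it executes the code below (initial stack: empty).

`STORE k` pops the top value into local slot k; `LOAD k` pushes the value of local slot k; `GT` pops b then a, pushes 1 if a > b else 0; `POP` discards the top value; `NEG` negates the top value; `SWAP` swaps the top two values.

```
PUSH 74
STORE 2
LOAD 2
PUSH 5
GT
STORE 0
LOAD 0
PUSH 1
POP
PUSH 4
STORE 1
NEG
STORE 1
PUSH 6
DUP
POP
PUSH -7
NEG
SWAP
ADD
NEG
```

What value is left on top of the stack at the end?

PUSH 74  [74]
STORE 2  []
LOAD 2   [74]
PUSH 5   [74, 5]
GT       [1]
STORE 0  []
LOAD 0   [1]
PUSH 1   [1, 1]
POP      [1]
PUSH 4   [1, 4]
STORE 1  [1]
NEG      [-1]
STORE 1  []
PUSH 6   [6]
DUP      [6, 6]
POP      [6]
PUSH -7  [6, -7]
NEG      [6, 7]
SWAP     [7, 6]
ADD      [13]
NEG      [-13]

-13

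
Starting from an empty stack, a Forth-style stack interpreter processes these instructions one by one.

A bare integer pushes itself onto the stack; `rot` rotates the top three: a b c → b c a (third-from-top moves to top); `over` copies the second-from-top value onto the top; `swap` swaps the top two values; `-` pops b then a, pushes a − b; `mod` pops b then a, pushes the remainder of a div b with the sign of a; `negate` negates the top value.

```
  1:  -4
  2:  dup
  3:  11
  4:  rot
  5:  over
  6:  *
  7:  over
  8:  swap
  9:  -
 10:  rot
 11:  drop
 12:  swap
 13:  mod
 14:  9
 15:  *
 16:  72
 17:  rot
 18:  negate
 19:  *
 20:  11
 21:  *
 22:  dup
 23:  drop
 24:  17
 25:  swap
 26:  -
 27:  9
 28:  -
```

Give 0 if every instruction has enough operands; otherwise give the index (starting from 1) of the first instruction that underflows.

17

-4   : [-4]
dup  : [-4, -4]
11   : [-4, -4, 11]
rot  : [-4, 11, -4]
over : [-4, 11, -4, 11]
*    : [-4, 11, -44]
over : [-4, 11, -44, 11]
swap : [-4, 11, 11, -44]
-    : [-4, 11, 55]
rot  : [11, 55, -4]
drop : [11, 55]
swap : [55, 11]
mod  : [0]
9    : [0, 9]
*    : [0]
72   : [0, 72]
rot  — needs 3 operands, stack has 2 → underflow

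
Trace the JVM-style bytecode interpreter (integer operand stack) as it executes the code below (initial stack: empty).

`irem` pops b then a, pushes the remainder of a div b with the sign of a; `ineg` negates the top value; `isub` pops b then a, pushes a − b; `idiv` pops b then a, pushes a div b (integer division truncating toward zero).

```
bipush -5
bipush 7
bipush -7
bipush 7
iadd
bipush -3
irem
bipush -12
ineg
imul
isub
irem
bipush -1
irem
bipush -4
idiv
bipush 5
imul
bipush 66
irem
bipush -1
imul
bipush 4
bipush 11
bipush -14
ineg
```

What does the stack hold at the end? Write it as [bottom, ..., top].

[0, 4, 11, 14]

bipush -5   [-5]
bipush 7    [-5, 7]
bipush -7   [-5, 7, -7]
bipush 7    [-5, 7, -7, 7]
iadd        [-5, 7, 0]
bipush -3   [-5, 7, 0, -3]
irem        [-5, 7, 0]
bipush -12  [-5, 7, 0, -12]
ineg        [-5, 7, 0, 12]
imul        [-5, 7, 0]
isub        [-5, 7]
irem        [-5]
bipush -1   [-5, -1]
irem        [0]
bipush -4   [0, -4]
idiv        [0]
bipush 5    [0, 5]
imul        [0]
bipush 66   [0, 66]
irem        [0]
bipush -1   [0, -1]
imul        [0]
bipush 4    [0, 4]
bipush 11   [0, 4, 11]
bipush -14  [0, 4, 11, -14]
ineg        [0, 4, 11, 14]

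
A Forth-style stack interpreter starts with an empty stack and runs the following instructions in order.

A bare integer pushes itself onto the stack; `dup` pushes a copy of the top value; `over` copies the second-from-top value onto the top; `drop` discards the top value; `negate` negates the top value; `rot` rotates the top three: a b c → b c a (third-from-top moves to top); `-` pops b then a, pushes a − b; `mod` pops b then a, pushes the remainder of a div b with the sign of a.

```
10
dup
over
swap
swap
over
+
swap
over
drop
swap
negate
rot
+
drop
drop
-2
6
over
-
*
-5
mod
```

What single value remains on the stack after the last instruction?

-1

10     -> 10
dup    -> 10 10
over   -> 10 10 10
swap   -> 10 10 10
swap   -> 10 10 10
over   -> 10 10 10 10
+      -> 10 10 20
swap   -> 10 20 10
over   -> 10 20 10 20
drop   -> 10 20 10
swap   -> 10 10 20
negate -> 10 10 -20
rot    -> 10 -20 10
+      -> 10 -10
drop   -> 10
drop   -> (empty)
-2     -> -2
6      -> -2 6
over   -> -2 6 -2
-      -> -2 8
*      -> -16
-5     -> -16 -5
mod    -> -1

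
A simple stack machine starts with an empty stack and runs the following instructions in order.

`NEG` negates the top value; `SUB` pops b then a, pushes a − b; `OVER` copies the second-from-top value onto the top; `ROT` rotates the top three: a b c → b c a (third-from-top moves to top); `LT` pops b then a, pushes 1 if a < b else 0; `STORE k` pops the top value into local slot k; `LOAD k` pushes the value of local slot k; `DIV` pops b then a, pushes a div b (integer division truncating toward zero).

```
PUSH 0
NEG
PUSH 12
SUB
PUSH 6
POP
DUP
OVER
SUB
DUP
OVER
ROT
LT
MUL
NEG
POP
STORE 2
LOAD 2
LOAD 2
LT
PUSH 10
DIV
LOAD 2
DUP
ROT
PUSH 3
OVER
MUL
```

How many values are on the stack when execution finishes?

4

PUSH 0  -> [0]
NEG     -> [0]
PUSH 12 -> [0, 12]
SUB     -> [-12]
PUSH 6  -> [-12, 6]
POP     -> [-12]
DUP     -> [-12, -12]
OVER    -> [-12, -12, -12]
SUB     -> [-12, 0]
DUP     -> [-12, 0, 0]
OVER    -> [-12, 0, 0, 0]
ROT     -> [-12, 0, 0, 0]
LT      -> [-12, 0, 0]
MUL     -> [-12, 0]
NEG     -> [-12, 0]
POP     -> [-12]
STORE 2 -> []
LOAD 2  -> [-12]
LOAD 2  -> [-12, -12]
LT      -> [0]
PUSH 10 -> [0, 10]
DIV     -> [0]
LOAD 2  -> [0, -12]
DUP     -> [0, -12, -12]
ROT     -> [-12, -12, 0]
PUSH 3  -> [-12, -12, 0, 3]
OVER    -> [-12, -12, 0, 3, 0]
MUL     -> [-12, -12, 0, 0]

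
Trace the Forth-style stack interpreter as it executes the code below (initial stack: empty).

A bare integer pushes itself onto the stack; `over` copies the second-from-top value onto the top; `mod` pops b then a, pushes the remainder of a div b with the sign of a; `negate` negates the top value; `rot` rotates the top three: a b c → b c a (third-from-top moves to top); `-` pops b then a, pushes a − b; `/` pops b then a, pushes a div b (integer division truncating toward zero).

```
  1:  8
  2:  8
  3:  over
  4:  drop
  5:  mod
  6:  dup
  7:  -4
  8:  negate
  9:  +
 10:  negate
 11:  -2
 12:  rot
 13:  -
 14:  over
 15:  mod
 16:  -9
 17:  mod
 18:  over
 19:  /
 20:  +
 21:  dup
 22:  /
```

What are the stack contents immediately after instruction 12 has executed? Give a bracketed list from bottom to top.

8      -> 8
8      -> 8 8
over   -> 8 8 8
drop   -> 8 8
mod    -> 0
dup    -> 0 0
-4     -> 0 0 -4
negate -> 0 0 4
+      -> 0 4
negate -> 0 -4
-2     -> 0 -4 -2
rot    -> -4 -2 0

[-4, -2, 0]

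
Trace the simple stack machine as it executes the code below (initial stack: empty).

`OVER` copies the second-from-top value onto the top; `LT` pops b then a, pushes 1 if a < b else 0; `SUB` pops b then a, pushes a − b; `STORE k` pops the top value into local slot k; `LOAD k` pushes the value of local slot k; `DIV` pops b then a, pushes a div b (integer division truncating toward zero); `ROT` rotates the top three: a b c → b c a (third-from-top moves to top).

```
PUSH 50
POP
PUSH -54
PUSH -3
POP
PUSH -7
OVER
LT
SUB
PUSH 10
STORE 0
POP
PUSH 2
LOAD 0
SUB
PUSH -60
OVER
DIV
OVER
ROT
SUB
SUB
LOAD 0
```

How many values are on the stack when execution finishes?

2

PUSH 50  : [50]
POP      : []
PUSH -54 : [-54]
PUSH -3  : [-54, -3]
POP      : [-54]
PUSH -7  : [-54, -7]
OVER     : [-54, -7, -54]
LT       : [-54, 0]
SUB      : [-54]
PUSH 10  : [-54, 10]
STORE 0  : [-54]
POP      : []
PUSH 2   : [2]
LOAD 0   : [2, 10]
SUB      : [-8]
PUSH -60 : [-8, -60]
OVER     : [-8, -60, -8]
DIV      : [-8, 7]
OVER     : [-8, 7, -8]
ROT      : [7, -8, -8]
SUB      : [7, 0]
SUB      : [7]
LOAD 0   : [7, 10]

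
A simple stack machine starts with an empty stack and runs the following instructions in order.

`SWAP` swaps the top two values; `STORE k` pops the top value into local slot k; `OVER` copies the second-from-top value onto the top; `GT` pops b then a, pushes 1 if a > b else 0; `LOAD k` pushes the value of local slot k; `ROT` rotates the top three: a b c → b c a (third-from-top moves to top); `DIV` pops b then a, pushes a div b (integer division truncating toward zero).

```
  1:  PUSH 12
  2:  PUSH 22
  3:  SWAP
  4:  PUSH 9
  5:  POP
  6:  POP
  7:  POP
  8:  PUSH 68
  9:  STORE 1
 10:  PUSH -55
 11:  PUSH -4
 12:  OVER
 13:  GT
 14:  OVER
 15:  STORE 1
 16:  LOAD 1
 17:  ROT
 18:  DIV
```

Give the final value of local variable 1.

PUSH 12  -> 12
PUSH 22  -> 12 22
SWAP     -> 22 12
PUSH 9   -> 22 12 9
POP      -> 22 12
POP      -> 22
POP      -> (empty)
PUSH 68  -> 68
STORE 1  -> (empty)
PUSH -55 -> -55
PUSH -4  -> -55 -4
OVER     -> -55 -4 -55
GT       -> -55 1
OVER     -> -55 1 -55
STORE 1  -> -55 1
LOAD 1   -> -55 1 -55
ROT      -> 1 -55 -55
DIV      -> 1 1

-55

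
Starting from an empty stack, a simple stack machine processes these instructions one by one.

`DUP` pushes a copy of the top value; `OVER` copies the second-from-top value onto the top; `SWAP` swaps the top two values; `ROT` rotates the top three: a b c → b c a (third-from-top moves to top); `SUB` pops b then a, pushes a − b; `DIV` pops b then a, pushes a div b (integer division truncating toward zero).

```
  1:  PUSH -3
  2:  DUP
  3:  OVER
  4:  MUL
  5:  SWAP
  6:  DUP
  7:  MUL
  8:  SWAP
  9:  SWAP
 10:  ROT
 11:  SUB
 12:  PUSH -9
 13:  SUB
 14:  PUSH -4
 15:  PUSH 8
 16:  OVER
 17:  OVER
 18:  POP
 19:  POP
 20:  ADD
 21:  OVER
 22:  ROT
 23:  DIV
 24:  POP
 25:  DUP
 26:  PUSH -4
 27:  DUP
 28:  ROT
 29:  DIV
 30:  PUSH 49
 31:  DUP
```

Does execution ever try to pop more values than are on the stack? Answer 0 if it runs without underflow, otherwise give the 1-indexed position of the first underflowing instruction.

PUSH -3 -> [-3]
DUP     -> [-3, -3]
OVER    -> [-3, -3, -3]
MUL     -> [-3, 9]
SWAP    -> [9, -3]
DUP     -> [9, -3, -3]
MUL     -> [9, 9]
SWAP    -> [9, 9]
SWAP    -> [9, 9]
ROT  — needs 3 operands, stack has 2 → underflow

10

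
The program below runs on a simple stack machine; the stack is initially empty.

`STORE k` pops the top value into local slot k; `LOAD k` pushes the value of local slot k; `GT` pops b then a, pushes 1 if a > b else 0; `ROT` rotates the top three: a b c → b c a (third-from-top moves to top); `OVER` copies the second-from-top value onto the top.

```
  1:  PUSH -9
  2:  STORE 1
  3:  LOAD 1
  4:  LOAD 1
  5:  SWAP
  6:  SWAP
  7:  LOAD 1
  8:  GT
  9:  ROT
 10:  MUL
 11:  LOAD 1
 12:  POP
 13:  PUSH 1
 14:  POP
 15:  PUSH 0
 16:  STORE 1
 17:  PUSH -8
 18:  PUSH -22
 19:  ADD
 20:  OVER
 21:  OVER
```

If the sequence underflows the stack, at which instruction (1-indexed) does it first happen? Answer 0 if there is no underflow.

PUSH -9 -> [-9]
STORE 1 -> []
LOAD 1  -> [-9]
LOAD 1  -> [-9, -9]
SWAP    -> [-9, -9]
SWAP    -> [-9, -9]
LOAD 1  -> [-9, -9, -9]
GT      -> [-9, 0]
ROT  — needs 3 operands, stack has 2 → underflow

9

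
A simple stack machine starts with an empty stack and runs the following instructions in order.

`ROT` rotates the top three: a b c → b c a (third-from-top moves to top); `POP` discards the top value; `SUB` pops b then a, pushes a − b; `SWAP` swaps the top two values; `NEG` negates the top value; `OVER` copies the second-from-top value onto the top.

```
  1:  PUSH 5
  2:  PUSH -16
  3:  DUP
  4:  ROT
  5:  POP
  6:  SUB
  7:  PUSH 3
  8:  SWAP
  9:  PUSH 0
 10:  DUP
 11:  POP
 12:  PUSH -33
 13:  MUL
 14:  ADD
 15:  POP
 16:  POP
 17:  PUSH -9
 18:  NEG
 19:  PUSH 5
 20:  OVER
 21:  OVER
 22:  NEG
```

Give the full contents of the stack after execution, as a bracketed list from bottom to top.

PUSH 5   : [5]
PUSH -16 : [5, -16]
DUP      : [5, -16, -16]
ROT      : [-16, -16, 5]
POP      : [-16, -16]
SUB      : [0]
PUSH 3   : [0, 3]
SWAP     : [3, 0]
PUSH 0   : [3, 0, 0]
DUP      : [3, 0, 0, 0]
POP      : [3, 0, 0]
PUSH -33 : [3, 0, 0, -33]
MUL      : [3, 0, 0]
ADD      : [3, 0]
POP      : [3]
POP      : []
PUSH -9  : [-9]
NEG      : [9]
PUSH 5   : [9, 5]
OVER     : [9, 5, 9]
OVER     : [9, 5, 9, 5]
NEG      : [9, 5, 9, -5]

[9, 5, 9, -5]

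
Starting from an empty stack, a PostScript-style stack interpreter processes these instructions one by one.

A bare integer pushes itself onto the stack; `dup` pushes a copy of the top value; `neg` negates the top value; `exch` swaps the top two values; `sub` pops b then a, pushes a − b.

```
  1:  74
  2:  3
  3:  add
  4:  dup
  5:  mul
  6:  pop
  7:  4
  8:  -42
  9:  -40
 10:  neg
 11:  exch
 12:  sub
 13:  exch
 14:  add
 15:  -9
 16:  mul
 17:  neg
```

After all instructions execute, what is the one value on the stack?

774

74   -> [74]
3    -> [74, 3]
add  -> [77]
dup  -> [77, 77]
mul  -> [5929]
pop  -> []
4    -> [4]
-42  -> [4, -42]
-40  -> [4, -42, -40]
neg  -> [4, -42, 40]
exch -> [4, 40, -42]
sub  -> [4, 82]
exch -> [82, 4]
add  -> [86]
-9   -> [86, -9]
mul  -> [-774]
neg  -> [774]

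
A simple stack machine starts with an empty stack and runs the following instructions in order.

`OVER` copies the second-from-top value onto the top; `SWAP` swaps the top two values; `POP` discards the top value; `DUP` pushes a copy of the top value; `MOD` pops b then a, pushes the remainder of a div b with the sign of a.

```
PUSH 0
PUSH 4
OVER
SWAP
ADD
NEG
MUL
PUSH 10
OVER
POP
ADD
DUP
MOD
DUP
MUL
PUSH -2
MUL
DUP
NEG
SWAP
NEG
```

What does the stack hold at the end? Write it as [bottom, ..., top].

PUSH 0   [0]
PUSH 4   [0, 4]
OVER     [0, 4, 0]
SWAP     [0, 0, 4]
ADD      [0, 4]
NEG      [0, -4]
MUL      [0]
PUSH 10  [0, 10]
OVER     [0, 10, 0]
POP      [0, 10]
ADD      [10]
DUP      [10, 10]
MOD      [0]
DUP      [0, 0]
MUL      [0]
PUSH -2  [0, -2]
MUL      [0]
DUP      [0, 0]
NEG      [0, 0]
SWAP     [0, 0]
NEG      [0, 0]

[0, 0]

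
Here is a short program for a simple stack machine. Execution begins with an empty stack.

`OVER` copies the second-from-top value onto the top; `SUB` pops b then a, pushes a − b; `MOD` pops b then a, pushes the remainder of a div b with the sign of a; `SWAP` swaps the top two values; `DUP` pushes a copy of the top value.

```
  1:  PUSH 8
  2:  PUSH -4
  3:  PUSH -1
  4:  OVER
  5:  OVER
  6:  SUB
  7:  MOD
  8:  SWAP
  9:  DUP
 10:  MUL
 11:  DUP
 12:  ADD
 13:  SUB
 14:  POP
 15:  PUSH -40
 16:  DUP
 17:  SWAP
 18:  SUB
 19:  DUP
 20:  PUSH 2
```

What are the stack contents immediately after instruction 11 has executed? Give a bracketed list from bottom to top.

[8, -1, 16, 16]

PUSH 8   8
PUSH -4  8 -4
PUSH -1  8 -4 -1
OVER     8 -4 -1 -4
OVER     8 -4 -1 -4 -1
SUB      8 -4 -1 -3
MOD      8 -4 -1
SWAP     8 -1 -4
DUP      8 -1 -4 -4
MUL      8 -1 16
DUP      8 -1 16 16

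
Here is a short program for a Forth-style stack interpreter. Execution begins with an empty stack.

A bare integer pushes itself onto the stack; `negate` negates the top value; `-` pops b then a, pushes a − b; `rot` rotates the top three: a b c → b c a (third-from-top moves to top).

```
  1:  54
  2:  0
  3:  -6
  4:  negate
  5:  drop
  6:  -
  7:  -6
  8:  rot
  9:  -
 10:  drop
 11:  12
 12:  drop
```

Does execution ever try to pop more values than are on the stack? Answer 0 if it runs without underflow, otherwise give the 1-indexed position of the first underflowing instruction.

8

54     : [54]
0      : [54, 0]
-6     : [54, 0, -6]
negate : [54, 0, 6]
drop   : [54, 0]
-      : [54]
-6     : [54, -6]
rot  — needs 3 operands, stack has 2 → underflow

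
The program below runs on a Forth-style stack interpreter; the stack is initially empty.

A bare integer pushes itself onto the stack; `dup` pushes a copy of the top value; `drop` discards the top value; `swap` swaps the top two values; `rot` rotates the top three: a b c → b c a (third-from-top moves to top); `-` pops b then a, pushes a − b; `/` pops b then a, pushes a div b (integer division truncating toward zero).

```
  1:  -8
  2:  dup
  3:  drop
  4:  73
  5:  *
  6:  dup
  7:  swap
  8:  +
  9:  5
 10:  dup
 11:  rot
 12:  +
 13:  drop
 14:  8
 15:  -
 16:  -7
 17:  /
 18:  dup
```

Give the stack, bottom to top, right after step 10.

-8   : -8
dup  : -8 -8
drop : -8
73   : -8 73
*    : -584
dup  : -584 -584
swap : -584 -584
+    : -1168
5    : -1168 5
dup  : -1168 5 5

[-1168, 5, 5]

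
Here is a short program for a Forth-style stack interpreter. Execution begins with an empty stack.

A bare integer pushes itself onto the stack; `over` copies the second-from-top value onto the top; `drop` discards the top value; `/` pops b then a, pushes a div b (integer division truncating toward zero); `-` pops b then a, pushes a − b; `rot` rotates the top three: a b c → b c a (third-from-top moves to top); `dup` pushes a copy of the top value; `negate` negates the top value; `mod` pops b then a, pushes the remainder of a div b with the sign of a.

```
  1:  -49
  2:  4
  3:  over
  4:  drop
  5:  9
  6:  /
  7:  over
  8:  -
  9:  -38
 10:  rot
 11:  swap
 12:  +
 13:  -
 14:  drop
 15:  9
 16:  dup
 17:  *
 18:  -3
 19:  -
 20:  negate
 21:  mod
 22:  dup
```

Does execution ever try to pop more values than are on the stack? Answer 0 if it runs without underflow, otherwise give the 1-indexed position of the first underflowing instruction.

21

-49    → -49
4      → -49 4
over   → -49 4 -49
drop   → -49 4
9      → -49 4 9
/      → -49 0
over   → -49 0 -49
-      → -49 49
-38    → -49 49 -38
rot    → 49 -38 -49
swap   → 49 -49 -38
+      → 49 -87
-      → 136
drop   → (empty)
9      → 9
dup    → 9 9
*      → 81
-3     → 81 -3
-      → 84
negate → -84
mod  — needs 2 operands, stack has 1 → underflow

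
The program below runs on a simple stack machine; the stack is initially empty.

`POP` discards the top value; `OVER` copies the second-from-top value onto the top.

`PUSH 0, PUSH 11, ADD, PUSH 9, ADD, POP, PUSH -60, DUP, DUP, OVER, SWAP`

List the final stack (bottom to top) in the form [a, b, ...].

[-60, -60, -60, -60]

PUSH 0   → [0]
PUSH 11  → [0, 11]
ADD      → [11]
PUSH 9   → [11, 9]
ADD      → [20]
POP      → []
PUSH -60 → [-60]
DUP      → [-60, -60]
DUP      → [-60, -60, -60]
OVER     → [-60, -60, -60, -60]
SWAP     → [-60, -60, -60, -60]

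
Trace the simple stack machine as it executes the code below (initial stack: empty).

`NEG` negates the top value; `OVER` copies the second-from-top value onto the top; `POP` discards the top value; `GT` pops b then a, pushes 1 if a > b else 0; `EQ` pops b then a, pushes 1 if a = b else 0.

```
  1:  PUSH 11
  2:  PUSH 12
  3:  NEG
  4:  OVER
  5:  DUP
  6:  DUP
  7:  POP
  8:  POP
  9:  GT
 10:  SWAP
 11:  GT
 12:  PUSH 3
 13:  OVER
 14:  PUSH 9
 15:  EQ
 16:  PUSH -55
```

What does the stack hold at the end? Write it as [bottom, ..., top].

PUSH 11  : 11
PUSH 12  : 11 12
NEG      : 11 -12
OVER     : 11 -12 11
DUP      : 11 -12 11 11
DUP      : 11 -12 11 11 11
POP      : 11 -12 11 11
POP      : 11 -12 11
GT       : 11 0
SWAP     : 0 11
GT       : 0
PUSH 3   : 0 3
OVER     : 0 3 0
PUSH 9   : 0 3 0 9
EQ       : 0 3 0
PUSH -55 : 0 3 0 -55

[0, 3, 0, -55]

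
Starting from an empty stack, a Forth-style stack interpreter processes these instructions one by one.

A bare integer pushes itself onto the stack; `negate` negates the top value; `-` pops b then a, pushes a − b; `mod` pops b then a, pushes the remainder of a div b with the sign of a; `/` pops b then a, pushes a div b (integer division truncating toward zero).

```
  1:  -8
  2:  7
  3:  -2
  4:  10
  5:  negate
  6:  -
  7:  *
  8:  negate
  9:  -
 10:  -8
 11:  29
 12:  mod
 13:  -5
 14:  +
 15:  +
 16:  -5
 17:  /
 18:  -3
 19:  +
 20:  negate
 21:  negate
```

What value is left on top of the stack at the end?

-10

-8     -> [-8]
7      -> [-8, 7]
-2     -> [-8, 7, -2]
10     -> [-8, 7, -2, 10]
negate -> [-8, 7, -2, -10]
-      -> [-8, 7, 8]
*      -> [-8, 56]
negate -> [-8, -56]
-      -> [48]
-8     -> [48, -8]
29     -> [48, -8, 29]
mod    -> [48, -8]
-5     -> [48, -8, -5]
+      -> [48, -13]
+      -> [35]
-5     -> [35, -5]
/      -> [-7]
-3     -> [-7, -3]
+      -> [-10]
negate -> [10]
negate -> [-10]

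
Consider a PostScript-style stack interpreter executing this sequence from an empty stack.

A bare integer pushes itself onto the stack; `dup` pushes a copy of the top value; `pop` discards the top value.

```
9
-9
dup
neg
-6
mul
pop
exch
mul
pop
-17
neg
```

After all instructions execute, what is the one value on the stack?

9    → [9]
-9   → [9, -9]
dup  → [9, -9, -9]
neg  → [9, -9, 9]
-6   → [9, -9, 9, -6]
mul  → [9, -9, -54]
pop  → [9, -9]
exch → [-9, 9]
mul  → [-81]
pop  → []
-17  → [-17]
neg  → [17]

17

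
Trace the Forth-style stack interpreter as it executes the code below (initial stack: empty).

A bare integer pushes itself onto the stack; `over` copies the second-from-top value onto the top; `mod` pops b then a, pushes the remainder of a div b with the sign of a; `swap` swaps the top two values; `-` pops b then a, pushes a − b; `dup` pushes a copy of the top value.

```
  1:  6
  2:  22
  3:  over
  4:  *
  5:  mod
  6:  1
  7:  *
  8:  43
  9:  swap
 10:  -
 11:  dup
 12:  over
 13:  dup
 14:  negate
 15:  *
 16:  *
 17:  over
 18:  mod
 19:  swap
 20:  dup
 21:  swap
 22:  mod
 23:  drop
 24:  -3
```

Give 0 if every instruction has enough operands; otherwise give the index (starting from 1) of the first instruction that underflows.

6      : [6]
22     : [6, 22]
over   : [6, 22, 6]
*      : [6, 132]
mod    : [6]
1      : [6, 1]
*      : [6]
43     : [6, 43]
swap   : [43, 6]
-      : [37]
dup    : [37, 37]
over   : [37, 37, 37]
dup    : [37, 37, 37, 37]
negate : [37, 37, 37, -37]
*      : [37, 37, -1369]
*      : [37, -50653]
over   : [37, -50653, 37]
mod    : [37, 0]
swap   : [0, 37]
dup    : [0, 37, 37]
swap   : [0, 37, 37]
mod    : [0, 0]
drop   : [0]
-3     : [0, -3]

0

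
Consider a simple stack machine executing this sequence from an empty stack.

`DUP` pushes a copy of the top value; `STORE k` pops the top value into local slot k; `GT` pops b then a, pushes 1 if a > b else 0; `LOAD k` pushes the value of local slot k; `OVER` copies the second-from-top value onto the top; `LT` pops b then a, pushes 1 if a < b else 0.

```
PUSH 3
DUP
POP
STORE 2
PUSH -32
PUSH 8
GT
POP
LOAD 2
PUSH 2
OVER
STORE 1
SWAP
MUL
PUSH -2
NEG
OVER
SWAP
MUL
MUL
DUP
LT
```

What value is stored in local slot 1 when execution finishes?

PUSH 3    [3]
DUP       [3, 3]
POP       [3]
STORE 2   []
PUSH -32  [-32]
PUSH 8    [-32, 8]
GT        [0]
POP       []
LOAD 2    [3]
PUSH 2    [3, 2]
OVER      [3, 2, 3]
STORE 1   [3, 2]
SWAP      [2, 3]
MUL       [6]
PUSH -2   [6, -2]
NEG       [6, 2]
OVER      [6, 2, 6]
SWAP      [6, 6, 2]
MUL       [6, 12]
MUL       [72]
DUP       [72, 72]
LT        [0]

3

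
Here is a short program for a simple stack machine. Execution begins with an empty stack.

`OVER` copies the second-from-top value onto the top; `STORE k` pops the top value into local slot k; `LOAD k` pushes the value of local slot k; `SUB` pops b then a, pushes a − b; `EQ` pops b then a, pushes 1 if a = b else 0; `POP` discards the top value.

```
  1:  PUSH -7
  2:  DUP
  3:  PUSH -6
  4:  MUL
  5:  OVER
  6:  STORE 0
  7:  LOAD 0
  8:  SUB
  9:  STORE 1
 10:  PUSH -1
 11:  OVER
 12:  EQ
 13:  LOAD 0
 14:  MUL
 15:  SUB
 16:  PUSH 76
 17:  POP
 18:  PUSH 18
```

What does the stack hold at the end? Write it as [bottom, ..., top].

PUSH -7 -> -7
DUP     -> -7 -7
PUSH -6 -> -7 -7 -6
MUL     -> -7 42
OVER    -> -7 42 -7
STORE 0 -> -7 42
LOAD 0  -> -7 42 -7
SUB     -> -7 49
STORE 1 -> -7
PUSH -1 -> -7 -1
OVER    -> -7 -1 -7
EQ      -> -7 0
LOAD 0  -> -7 0 -7
MUL     -> -7 0
SUB     -> -7
PUSH 76 -> -7 76
POP     -> -7
PUSH 18 -> -7 18

[-7, 18]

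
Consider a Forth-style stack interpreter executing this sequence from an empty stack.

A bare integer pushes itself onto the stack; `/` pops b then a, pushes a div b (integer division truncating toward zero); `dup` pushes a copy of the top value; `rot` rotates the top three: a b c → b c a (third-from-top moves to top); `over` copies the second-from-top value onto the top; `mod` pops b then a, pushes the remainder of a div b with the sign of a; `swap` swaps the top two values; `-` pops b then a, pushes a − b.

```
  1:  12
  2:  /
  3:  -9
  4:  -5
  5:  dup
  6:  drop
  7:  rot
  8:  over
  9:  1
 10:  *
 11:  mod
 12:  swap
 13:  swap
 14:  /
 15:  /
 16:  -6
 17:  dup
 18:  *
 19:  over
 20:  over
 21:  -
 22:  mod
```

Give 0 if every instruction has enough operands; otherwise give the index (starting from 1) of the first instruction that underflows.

2

12 → 12
/  — needs 2 operands, stack has 1 → underflow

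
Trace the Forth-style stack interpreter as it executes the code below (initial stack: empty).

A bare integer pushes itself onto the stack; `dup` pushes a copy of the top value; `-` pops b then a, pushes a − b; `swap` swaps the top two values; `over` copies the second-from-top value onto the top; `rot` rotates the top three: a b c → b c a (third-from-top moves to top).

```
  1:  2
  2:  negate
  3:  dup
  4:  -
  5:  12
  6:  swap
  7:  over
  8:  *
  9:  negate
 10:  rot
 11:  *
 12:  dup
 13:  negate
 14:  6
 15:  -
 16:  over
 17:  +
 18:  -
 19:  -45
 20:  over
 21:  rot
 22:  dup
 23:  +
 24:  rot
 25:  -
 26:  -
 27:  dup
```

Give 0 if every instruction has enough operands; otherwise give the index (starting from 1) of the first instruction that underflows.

2      → 2
negate → -2
dup    → -2 -2
-      → 0
12     → 0 12
swap   → 12 0
over   → 12 0 12
*      → 12 0
negate → 12 0
rot  — needs 3 operands, stack has 2 → underflow

10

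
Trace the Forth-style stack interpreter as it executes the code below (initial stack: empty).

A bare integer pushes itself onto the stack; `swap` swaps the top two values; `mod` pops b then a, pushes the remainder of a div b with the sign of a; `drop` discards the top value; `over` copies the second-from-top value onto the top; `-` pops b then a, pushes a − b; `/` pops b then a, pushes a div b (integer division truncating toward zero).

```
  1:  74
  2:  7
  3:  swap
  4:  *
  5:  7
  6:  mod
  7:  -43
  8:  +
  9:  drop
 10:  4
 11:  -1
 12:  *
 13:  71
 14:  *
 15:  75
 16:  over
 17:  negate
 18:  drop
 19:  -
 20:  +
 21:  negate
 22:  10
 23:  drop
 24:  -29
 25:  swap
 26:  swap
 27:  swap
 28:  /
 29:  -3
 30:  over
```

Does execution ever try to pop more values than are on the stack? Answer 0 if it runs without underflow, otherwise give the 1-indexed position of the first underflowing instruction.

20

74      74
7       74 7
swap    7 74
*       518
7       518 7
mod     0
-43     0 -43
+       -43
drop    (empty)
4       4
-1      4 -1
*       -4
71      -4 71
*       -284
75      -284 75
over    -284 75 -284
negate  -284 75 284
drop    -284 75
-       -359
+  — needs 2 operands, stack has 1 → underflow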